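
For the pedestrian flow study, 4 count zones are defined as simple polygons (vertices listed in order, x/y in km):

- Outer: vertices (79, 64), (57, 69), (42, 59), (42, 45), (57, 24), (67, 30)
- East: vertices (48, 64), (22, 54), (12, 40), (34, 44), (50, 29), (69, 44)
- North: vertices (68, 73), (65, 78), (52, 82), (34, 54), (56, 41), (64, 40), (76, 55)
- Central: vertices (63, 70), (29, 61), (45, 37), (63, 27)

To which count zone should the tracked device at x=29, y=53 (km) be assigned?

East

Cast a ray rightward from (29, 53). For each polygon, the edges (by vertex number in listed order) whose endpoints lie on opposite sides of y = 53, where each meets that height, and whether that is right or left of the point:
Outer: 3–4 at x≈42.0 (right), 6–1 at x≈75.1 (right) → 2 crossings.
East: 2–3 at x≈21.3 (left), 6–1 at x≈59.5 (right) → 1 crossing.
North: 4–5 at x≈35.7 (right), 6–7 at x≈74.4 (right) → 2 crossings.
Central: 2–3 at x≈34.3 (right), 4–1 at x≈63.0 (right) → 2 crossings.
Only East has an odd count, so the point is inside East.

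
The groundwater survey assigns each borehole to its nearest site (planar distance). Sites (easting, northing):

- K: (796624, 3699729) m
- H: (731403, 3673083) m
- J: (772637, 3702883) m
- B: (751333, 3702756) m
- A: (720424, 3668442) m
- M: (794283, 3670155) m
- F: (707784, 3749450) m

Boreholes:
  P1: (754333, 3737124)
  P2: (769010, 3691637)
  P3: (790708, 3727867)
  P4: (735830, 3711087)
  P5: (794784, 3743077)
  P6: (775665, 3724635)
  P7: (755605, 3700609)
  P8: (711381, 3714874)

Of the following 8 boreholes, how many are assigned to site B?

3

P1 → B
P2 → J
P3 → K
P4 → B
P5 → K
P6 → J
P7 → B
P8 → F
3 of the 8 go to B.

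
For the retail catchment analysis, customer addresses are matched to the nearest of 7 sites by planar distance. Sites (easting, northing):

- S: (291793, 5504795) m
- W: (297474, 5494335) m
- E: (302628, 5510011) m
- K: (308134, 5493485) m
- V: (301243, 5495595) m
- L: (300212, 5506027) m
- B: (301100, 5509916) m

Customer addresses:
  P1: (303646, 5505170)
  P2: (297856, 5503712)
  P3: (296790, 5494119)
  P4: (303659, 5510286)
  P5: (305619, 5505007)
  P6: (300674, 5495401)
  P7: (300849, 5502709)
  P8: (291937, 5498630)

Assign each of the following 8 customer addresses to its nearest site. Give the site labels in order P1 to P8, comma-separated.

L, L, W, E, L, V, L, S

P1 → L (d²=12526805.00)
P2 → L (d²=10909961.00)
P3 → W (d²=514512.00)
P4 → E (d²=1138586.00)
P5 → L (d²=30276049.00)
P6 → V (d²=361397.00)
P7 → L (d²=11414893.00)
P8 → S (d²=38027961.00)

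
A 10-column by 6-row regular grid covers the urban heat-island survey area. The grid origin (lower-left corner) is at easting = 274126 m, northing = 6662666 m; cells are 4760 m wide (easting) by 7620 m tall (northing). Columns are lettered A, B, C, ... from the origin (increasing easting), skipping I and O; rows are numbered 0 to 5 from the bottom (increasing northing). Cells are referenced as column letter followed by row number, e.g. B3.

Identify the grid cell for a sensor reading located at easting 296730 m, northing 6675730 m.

Column index: ⌊(296730 − 274126) / 4760⌋ = ⌊4.749⌋ = 4 → column E
Row offset from origin: ⌊(6675730 − 6662666) / 7620⌋ = ⌊1.714⌋ = 1 → row 1

E1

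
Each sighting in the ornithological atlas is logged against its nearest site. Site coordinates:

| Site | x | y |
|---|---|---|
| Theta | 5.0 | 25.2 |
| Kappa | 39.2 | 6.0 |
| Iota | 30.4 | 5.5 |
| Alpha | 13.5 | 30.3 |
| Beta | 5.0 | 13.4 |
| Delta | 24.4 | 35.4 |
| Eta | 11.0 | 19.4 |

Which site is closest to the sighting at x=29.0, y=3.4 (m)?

Iota

Squared distances to each site:
Theta: 1051.240; Kappa: 110.800; Iota: 6.370; Alpha: 963.860; Beta: 676.000; Delta: 1045.160; Eta: 580.000.
Minimum at Iota.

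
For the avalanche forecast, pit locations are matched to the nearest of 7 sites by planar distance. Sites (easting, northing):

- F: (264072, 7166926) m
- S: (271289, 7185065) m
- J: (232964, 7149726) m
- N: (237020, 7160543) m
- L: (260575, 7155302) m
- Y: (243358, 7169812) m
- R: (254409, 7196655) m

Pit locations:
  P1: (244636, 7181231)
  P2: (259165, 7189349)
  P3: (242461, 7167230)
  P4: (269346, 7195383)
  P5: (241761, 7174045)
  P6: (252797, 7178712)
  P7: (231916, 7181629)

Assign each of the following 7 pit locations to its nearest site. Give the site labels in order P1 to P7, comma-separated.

Y, R, Y, S, Y, Y, Y

P1 → Y (d²=132026845.00)
P2 → R (d²=75997172.00)
P3 → Y (d²=7471333.00)
P4 → S (d²=110236373.00)
P5 → Y (d²=20468698.00)
P6 → Y (d²=168304721.00)
P7 → Y (d²=270560853.00)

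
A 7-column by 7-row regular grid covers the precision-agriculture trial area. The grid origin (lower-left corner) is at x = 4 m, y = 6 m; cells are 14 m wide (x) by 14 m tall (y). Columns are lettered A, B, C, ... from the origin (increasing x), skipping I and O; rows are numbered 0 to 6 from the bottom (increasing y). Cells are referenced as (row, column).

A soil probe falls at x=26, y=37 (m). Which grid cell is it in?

(2, B)

Column index: ⌊(26 − 4) / 14⌋ = ⌊1.571⌋ = 1 → column B
Row offset from origin: ⌊(37 − 6) / 14⌋ = ⌊2.214⌋ = 2 → row 2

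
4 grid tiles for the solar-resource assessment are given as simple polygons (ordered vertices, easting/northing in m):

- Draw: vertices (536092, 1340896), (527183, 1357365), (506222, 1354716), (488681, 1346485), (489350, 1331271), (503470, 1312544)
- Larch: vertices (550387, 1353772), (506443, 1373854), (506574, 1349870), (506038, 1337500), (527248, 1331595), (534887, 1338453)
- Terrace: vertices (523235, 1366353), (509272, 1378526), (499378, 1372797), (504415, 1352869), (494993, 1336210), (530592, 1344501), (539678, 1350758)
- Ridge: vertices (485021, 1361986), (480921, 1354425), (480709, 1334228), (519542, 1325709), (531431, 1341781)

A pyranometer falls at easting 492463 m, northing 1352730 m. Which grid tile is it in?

Ridge

Cast a ray rightward from (492463, 1352730). For each polygon, the edges (by vertex number in listed order) whose endpoints lie on opposite sides of northing = 1352730, where each meets that height, and whether that is right or left of the point:
Draw: 1–2 at easting≈529690.3 (right), 3–4 at easting≈501989.7 (right) → 2 crossings.
Larch: 2–3 at easting≈506558.4 (right), 6–1 at easting≈549332.7 (right) → 2 crossings.
Terrace: 4–5 at easting≈504336.4 (right), 7–1 at easting≈537598.8 (right) → 2 crossings.
Ridge: 2–3 at easting≈480903.2 (left), 5–1 at easting≈506281.6 (right) → 1 crossing.
Only Ridge has an odd count, so the point is inside Ridge.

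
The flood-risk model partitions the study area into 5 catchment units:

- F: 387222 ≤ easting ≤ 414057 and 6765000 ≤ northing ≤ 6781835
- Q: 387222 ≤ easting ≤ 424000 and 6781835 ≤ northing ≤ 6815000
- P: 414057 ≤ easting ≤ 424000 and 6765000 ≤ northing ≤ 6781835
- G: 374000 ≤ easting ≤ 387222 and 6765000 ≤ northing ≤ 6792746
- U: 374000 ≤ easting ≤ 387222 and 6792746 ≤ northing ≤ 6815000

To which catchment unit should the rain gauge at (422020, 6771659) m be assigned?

The point has easting = 422020 and northing = 6771659.
Only P satisfies 414057 ≤ easting ≤ 424000 and 6765000 ≤ northing ≤ 6781835.

P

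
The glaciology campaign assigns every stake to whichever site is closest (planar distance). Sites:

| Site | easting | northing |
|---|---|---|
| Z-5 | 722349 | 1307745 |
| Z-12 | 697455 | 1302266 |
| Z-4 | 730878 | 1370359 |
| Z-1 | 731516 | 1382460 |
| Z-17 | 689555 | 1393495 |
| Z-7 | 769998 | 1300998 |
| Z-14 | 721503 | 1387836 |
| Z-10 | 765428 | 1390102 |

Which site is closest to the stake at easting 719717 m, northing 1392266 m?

Z-14

Squared distances to each site:
Z-5: 7150726865.000; Z-12: 8595596644.000; Z-4: 604484570.000; Z-1: 235374037.000; Z-17: 911256685.000; Z-7: 10858026785.000; Z-14: 22814696.000; Z-10: 2094178417.000.
Minimum at Z-14.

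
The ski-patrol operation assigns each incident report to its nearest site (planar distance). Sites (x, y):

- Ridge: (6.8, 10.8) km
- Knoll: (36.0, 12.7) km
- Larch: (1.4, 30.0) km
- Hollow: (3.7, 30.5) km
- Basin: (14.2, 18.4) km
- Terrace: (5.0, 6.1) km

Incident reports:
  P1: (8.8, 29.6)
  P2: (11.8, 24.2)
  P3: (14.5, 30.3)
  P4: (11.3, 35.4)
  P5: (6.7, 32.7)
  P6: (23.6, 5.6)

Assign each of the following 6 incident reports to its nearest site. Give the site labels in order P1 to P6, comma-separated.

P1 → Hollow (d²=26.82)
P2 → Basin (d²=39.40)
P3 → Hollow (d²=116.68)
P4 → Hollow (d²=81.77)
P5 → Hollow (d²=13.84)
P6 → Knoll (d²=204.17)

Hollow, Basin, Hollow, Hollow, Hollow, Knoll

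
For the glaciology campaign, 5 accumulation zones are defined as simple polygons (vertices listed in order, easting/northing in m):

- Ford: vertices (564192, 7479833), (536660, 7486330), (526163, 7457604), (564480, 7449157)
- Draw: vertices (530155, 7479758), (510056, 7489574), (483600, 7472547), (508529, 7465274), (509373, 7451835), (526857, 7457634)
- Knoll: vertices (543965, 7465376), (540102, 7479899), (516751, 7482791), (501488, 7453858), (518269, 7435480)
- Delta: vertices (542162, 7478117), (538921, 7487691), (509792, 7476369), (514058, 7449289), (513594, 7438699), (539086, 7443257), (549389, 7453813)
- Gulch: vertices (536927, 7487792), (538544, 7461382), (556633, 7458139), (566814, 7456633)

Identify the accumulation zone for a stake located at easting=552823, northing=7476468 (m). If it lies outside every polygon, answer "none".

Ford

Cast a ray rightward from (552823, 7476468). For each polygon, the edges (by vertex number in listed order) whose endpoints lie on opposite sides of northing = 7476468, where each meets that height, and whether that is right or left of the point:
Ford: 2–3 at easting≈533056.2 (left), 4–1 at easting≈564223.6 (right) → 1 crossing.
Draw: 2–3 at easting≈489692.3 (left), 6–1 at easting≈529664.6 (left) → 0 crossings.
Knoll: 1–2 at easting≈541014.6 (left), 3–4 at easting≈513415.4 (left) → 0 crossings.
Delta: 2–3 at easting≈510046.7 (left), 7–1 at easting≈542652.3 (left) → 0 crossings.
Gulch: 1–2 at easting≈537620.3 (left), 4–1 at easting≈547788.7 (left) → 0 crossings.
Only Ford has an odd count, so the point is inside Ford.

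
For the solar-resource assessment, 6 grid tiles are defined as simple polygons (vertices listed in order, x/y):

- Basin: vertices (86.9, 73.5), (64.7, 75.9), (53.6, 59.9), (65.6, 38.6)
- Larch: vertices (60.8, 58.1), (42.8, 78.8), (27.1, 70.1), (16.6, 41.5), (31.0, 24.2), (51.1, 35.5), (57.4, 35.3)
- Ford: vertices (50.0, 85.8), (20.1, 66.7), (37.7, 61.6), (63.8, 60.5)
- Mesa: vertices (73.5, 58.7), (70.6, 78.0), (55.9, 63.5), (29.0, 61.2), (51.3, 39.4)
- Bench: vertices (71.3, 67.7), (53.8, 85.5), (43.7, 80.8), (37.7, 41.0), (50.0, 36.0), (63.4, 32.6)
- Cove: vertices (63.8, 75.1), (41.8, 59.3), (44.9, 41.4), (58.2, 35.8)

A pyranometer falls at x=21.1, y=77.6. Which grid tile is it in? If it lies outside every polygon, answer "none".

Cast a ray rightward from (21.1, 77.6). For each polygon, the edges (by vertex number in listed order) whose endpoints lie on opposite sides of y = 77.6, where each meets that height, and whether that is right or left of the point:
Basin: no edge straddles that height → 0 crossings.
Larch: 1–2 at x≈43.84 (right), 2–3 at x≈40.63 (right) → 2 crossings.
Ford: 1–2 at x≈37.16 (right), 4–1 at x≈54.47 (right) → 2 crossings.
Mesa: 1–2 at x≈70.66 (right), 2–3 at x≈70.19 (right) → 2 crossings.
Bench: 1–2 at x≈61.57 (right), 3–4 at x≈43.22 (right) → 2 crossings.
Cove: no edge straddles that height → 0 crossings.
All counts are even, so the point lies outside every listed polygon.

none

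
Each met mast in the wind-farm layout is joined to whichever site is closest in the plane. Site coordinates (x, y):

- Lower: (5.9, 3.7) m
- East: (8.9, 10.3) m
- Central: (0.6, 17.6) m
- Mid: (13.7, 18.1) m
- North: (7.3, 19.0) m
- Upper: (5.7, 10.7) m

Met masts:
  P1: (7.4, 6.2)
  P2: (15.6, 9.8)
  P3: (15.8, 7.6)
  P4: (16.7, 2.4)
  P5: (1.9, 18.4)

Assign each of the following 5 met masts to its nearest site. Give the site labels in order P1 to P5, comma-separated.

P1 → Lower (d²=8.50)
P2 → East (d²=45.14)
P3 → East (d²=54.90)
P4 → Lower (d²=118.33)
P5 → Central (d²=2.33)

Lower, East, East, Lower, Central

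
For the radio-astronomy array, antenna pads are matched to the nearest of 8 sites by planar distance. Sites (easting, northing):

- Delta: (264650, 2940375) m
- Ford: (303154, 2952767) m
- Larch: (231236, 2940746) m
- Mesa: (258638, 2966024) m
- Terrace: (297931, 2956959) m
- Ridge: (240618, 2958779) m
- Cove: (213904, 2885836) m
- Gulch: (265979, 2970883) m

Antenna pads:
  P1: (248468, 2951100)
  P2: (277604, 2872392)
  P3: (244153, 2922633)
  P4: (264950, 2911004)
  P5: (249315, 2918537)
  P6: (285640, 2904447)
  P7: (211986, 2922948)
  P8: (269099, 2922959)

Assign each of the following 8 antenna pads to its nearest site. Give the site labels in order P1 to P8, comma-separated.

Ridge, Cove, Larch, Delta, Delta, Delta, Larch, Delta

P1 → Ridge (d²=120589541.00)
P2 → Cove (d²=4238431136.00)
P3 → Larch (d²=494929658.00)
P4 → Delta (d²=862745641.00)
P5 → Delta (d²=712060469.00)
P6 → Delta (d²=1731401284.00)
P7 → Larch (d²=687331304.00)
P8 → Delta (d²=323110657.00)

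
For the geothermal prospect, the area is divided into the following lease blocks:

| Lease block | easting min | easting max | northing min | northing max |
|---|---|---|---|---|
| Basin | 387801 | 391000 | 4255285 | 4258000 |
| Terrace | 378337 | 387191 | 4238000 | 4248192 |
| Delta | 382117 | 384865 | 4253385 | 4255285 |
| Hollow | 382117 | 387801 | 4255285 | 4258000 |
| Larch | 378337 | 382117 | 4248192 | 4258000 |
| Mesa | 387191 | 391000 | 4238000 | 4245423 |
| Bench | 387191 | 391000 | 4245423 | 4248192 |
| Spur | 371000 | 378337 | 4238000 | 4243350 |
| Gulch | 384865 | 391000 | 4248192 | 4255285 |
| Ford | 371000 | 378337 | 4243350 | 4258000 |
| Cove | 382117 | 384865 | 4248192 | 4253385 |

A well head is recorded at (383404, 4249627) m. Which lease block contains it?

Cove

The point has easting = 383404 and northing = 4249627.
Only Cove satisfies 382117 ≤ easting ≤ 384865 and 4248192 ≤ northing ≤ 4253385.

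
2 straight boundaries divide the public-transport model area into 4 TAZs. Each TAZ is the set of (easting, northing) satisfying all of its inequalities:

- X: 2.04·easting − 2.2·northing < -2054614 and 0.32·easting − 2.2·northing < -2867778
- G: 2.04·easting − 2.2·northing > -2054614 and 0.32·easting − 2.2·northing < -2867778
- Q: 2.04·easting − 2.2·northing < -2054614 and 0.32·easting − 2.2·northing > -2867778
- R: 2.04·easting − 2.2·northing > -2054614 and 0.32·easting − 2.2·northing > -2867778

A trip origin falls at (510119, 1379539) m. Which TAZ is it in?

G

2.04·510119 − 2.2·1379539 = -1994343.040, which is > -2054614
0.32·510119 − 2.2·1379539 = -2871747.720, which is < -2867778
This sign pattern matches G.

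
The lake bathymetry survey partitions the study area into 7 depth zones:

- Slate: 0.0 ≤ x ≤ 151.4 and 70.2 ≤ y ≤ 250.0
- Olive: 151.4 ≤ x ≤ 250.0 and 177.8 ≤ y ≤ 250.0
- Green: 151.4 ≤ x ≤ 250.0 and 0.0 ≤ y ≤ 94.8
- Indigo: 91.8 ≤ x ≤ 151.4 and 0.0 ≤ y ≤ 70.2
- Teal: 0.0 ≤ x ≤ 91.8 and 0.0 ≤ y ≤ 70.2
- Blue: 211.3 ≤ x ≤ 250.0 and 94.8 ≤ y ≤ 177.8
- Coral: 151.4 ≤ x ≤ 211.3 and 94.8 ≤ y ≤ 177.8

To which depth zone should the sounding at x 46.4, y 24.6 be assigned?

The point has x = 46.4 and y = 24.6.
Only Teal satisfies 0.0 ≤ x ≤ 91.8 and 0.0 ≤ y ≤ 70.2.

Teal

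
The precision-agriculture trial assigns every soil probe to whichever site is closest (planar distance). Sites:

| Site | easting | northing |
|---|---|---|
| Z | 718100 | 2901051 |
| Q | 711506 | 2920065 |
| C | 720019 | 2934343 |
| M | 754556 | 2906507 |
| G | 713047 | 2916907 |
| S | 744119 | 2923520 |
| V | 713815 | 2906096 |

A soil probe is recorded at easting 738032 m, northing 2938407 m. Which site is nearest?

Squared distances to each site:
Z: 1792755360.000; Q: 1040057640.000; C: 340984265.000; M: 1290652576.000; G: 1086500225.000; S: 258674338.000; V: 1630463810.000.
Minimum at S.

S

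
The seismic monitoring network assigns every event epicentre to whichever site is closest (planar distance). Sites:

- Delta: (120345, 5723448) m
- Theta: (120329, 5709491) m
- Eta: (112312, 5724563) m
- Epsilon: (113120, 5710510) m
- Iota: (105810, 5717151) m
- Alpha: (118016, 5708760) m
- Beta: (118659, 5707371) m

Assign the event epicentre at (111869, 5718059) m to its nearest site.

Squared distances to each site:
Delta: 100883897.000; Theta: 144982224.000; Eta: 42498265.000; Epsilon: 58552402.000; Iota: 37535945.000; Alpha: 124257010.000; Beta: 160337444.000.
Minimum at Iota.

Iota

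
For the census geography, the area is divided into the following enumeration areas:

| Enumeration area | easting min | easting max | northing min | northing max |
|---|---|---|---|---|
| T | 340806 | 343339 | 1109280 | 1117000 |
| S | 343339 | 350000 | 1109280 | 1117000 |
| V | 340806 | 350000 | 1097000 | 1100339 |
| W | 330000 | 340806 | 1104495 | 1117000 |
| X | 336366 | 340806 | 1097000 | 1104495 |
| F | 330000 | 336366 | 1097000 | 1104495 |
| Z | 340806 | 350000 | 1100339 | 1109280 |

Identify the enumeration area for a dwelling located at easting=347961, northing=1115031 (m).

The point has easting = 347961 and northing = 1115031.
Only S satisfies 343339 ≤ easting ≤ 350000 and 1109280 ≤ northing ≤ 1117000.

S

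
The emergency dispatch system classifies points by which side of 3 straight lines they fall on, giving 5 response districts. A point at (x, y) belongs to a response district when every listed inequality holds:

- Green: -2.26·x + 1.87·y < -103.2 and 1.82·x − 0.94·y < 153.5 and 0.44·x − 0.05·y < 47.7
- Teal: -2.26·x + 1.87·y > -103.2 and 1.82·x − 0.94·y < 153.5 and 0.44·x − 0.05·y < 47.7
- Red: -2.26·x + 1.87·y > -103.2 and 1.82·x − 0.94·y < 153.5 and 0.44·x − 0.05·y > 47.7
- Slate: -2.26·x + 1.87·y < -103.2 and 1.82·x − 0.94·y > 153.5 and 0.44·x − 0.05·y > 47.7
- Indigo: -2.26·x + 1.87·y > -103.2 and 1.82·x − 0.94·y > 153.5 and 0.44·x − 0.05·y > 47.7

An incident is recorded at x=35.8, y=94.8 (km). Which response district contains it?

-2.26·35.8 + 1.87·94.8 = 96.368, which is > -103.2
1.82·35.8 − 0.94·94.8 = -23.956, which is < 153.5
0.44·35.8 − 0.05·94.8 = 11.012, which is < 47.7
This sign pattern matches Teal.

Teal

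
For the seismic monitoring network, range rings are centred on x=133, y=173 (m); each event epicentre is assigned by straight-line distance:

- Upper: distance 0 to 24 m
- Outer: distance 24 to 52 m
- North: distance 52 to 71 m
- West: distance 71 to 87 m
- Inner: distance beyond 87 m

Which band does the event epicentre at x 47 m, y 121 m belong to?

Distance = √((47−133)² + (121−173)²) = √(7396.000 + 2704.000) = 100.499 m.
87 ≤ 100.499 < ∞ → Inner.

Inner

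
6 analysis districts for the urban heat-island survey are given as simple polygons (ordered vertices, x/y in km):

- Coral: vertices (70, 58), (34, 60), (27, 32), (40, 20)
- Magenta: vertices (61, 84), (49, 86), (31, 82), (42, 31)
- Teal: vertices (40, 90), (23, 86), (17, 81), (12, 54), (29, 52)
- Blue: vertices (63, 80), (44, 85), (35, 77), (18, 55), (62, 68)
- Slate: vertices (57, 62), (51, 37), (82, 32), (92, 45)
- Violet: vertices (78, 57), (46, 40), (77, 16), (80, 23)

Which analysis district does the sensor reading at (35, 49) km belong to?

Cast a ray rightward from (35, 49). For each polygon, the edges (by vertex number in listed order) whose endpoints lie on opposite sides of y = 49, where each meets that height, and whether that is right or left of the point:
Coral: 2–3 at x≈31.2 (left), 4–1 at x≈62.9 (right) → 1 crossing.
Magenta: 3–4 at x≈38.1 (right), 4–1 at x≈48.5 (right) → 2 crossings.
Teal: no edge straddles that height → 0 crossings.
Blue: no edge straddles that height → 0 crossings.
Slate: 1–2 at x≈53.9 (right), 4–1 at x≈83.8 (right) → 2 crossings.
Violet: 1–2 at x≈62.9 (right), 4–1 at x≈78.5 (right) → 2 crossings.
Only Coral has an odd count, so the point is inside Coral.

Coral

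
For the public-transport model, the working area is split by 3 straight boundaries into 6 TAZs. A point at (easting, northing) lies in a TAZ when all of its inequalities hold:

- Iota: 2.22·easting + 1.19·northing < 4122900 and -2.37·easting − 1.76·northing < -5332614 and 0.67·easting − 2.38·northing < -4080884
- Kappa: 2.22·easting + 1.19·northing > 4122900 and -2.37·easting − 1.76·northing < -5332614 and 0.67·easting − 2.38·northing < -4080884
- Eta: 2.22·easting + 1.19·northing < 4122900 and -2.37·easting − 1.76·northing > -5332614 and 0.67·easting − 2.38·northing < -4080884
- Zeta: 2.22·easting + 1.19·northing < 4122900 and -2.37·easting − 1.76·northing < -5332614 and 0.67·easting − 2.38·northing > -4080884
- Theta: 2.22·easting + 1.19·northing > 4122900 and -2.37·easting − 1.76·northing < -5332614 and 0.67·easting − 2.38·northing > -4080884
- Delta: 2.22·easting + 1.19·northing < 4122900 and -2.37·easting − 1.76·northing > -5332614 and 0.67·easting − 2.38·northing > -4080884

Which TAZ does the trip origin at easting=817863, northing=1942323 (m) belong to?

2.22·817863 + 1.19·1942323 = 4127020.230, which is > 4122900
-2.37·817863 − 1.76·1942323 = -5356823.790, which is < -5332614
0.67·817863 − 2.38·1942323 = -4074760.530, which is > -4080884
This sign pattern matches Theta.

Theta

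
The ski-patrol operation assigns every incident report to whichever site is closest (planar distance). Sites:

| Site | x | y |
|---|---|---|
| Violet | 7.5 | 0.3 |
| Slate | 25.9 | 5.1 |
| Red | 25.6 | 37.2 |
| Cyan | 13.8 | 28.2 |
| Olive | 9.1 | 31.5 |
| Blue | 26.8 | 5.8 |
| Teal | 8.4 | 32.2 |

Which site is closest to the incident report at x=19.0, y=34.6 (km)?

Squared distances to each site:
Violet: 1308.740; Slate: 917.860; Red: 50.320; Cyan: 68.000; Olive: 107.620; Blue: 890.280; Teal: 118.120.
Minimum at Red.

Red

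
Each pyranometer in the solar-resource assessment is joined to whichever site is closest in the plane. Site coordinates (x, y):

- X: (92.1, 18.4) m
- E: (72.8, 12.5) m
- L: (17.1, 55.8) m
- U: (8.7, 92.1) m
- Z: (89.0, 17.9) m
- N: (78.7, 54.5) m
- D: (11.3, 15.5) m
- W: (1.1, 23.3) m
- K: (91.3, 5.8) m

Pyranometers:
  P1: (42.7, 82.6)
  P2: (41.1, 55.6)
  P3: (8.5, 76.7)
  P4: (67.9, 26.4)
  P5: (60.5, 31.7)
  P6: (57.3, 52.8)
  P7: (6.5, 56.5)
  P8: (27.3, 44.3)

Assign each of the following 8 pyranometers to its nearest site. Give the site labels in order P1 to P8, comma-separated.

U, L, U, E, E, N, L, L

P1 → U (d²=1246.25)
P2 → L (d²=576.04)
P3 → U (d²=237.20)
P4 → E (d²=217.22)
P5 → E (d²=519.93)
P6 → N (d²=460.85)
P7 → L (d²=112.85)
P8 → L (d²=236.29)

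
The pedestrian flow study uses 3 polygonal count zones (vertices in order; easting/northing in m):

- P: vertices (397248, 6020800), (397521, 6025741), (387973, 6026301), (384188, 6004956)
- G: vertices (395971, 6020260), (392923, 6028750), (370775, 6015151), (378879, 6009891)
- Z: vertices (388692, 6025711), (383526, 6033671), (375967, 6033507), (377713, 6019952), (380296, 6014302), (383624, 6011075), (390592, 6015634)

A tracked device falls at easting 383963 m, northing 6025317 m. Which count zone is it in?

Z

Cast a ray rightward from (383963, 6025317). For each polygon, the edges (by vertex number in listed order) whose endpoints lie on opposite sides of northing = 6025317, where each meets that height, and whether that is right or left of the point:
P: 1–2 at easting≈397497.6 (right), 3–4 at easting≈387798.5 (right) → 2 crossings.
G: 1–2 at easting≈394155.5 (right), 2–3 at easting≈387331.8 (right) → 2 crossings.
Z: 3–4 at easting≈377021.9 (left), 7–1 at easting≈388766.3 (right) → 1 crossing.
Only Z has an odd count, so the point is inside Z.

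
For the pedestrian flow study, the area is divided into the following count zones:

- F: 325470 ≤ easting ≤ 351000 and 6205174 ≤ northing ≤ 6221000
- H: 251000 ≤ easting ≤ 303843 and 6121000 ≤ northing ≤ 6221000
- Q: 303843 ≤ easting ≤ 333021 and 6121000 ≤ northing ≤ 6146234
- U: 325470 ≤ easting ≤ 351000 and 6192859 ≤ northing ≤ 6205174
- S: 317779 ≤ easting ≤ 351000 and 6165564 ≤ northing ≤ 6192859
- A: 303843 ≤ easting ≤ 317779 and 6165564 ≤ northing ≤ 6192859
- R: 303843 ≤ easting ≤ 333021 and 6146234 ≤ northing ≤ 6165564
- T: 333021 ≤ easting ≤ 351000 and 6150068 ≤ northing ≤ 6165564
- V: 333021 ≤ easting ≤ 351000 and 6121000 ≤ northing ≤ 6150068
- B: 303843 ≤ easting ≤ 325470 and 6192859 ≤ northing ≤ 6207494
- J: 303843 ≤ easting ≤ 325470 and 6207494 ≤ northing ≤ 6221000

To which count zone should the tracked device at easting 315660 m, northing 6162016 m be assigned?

R

The point has easting = 315660 and northing = 6162016.
Only R satisfies 303843 ≤ easting ≤ 333021 and 6146234 ≤ northing ≤ 6165564.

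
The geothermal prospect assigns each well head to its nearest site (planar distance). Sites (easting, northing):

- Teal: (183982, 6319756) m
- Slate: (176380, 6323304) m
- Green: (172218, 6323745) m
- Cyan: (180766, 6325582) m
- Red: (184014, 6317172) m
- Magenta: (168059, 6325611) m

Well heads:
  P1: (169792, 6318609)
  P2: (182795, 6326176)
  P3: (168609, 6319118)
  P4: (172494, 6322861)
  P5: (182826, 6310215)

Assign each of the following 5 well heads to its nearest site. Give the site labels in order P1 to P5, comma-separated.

Green, Cyan, Green, Green, Red

P1 → Green (d²=32263972.00)
P2 → Cyan (d²=4469677.00)
P3 → Green (d²=34434010.00)
P4 → Green (d²=857632.00)
P5 → Red (d²=49811193.00)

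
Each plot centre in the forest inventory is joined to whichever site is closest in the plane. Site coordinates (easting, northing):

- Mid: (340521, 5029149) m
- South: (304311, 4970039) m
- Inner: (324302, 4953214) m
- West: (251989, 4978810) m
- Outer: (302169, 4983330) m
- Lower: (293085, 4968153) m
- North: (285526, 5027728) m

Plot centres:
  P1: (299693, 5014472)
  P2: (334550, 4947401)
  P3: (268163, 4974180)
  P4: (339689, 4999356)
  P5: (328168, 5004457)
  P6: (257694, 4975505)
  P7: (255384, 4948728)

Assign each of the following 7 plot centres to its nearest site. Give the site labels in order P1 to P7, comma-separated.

North, Inner, West, Mid, Mid, West, West

P1 → North (d²=376425425.00)
P2 → Inner (d²=138812473.00)
P3 → West (d²=283035176.00)
P4 → Mid (d²=888315073.00)
P5 → Mid (d²=762291473.00)
P6 → West (d²=43470050.00)
P7 → West (d²=916452749.00)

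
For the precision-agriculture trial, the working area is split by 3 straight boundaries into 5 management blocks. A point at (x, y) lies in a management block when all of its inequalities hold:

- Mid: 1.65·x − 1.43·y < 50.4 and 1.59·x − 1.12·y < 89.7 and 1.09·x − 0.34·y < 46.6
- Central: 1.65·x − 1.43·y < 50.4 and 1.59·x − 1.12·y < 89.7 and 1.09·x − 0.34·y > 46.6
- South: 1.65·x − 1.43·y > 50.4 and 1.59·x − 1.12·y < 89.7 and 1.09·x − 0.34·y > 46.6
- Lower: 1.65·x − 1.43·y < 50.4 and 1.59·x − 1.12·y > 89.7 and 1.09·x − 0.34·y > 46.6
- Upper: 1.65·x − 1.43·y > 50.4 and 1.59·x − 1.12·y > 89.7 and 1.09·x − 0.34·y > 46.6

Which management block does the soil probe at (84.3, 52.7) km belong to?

1.65·84.3 − 1.43·52.7 = 63.734, which is > 50.4
1.59·84.3 − 1.12·52.7 = 75.013, which is < 89.7
1.09·84.3 − 0.34·52.7 = 73.969, which is > 46.6
This sign pattern matches South.

South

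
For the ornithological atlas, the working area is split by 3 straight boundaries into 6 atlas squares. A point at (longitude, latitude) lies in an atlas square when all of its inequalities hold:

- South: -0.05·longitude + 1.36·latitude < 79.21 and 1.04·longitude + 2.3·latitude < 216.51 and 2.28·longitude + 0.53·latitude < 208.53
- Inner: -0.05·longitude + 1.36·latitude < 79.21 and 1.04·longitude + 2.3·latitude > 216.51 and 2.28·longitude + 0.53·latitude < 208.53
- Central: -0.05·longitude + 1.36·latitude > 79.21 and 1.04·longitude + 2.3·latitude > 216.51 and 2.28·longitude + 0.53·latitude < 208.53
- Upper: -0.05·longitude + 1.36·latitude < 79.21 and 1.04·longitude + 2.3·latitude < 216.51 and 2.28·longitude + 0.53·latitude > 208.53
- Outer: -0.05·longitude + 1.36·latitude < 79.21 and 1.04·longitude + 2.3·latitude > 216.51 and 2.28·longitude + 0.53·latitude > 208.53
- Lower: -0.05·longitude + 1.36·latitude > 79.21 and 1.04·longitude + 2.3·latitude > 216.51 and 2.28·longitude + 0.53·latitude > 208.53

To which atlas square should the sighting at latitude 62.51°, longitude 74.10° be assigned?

-0.05·74.10 + 1.36·62.51 = 81.309, which is > 79.21
1.04·74.10 + 2.3·62.51 = 220.837, which is > 216.51
2.28·74.10 + 0.53·62.51 = 202.078, which is < 208.53
This sign pattern matches Central.

Central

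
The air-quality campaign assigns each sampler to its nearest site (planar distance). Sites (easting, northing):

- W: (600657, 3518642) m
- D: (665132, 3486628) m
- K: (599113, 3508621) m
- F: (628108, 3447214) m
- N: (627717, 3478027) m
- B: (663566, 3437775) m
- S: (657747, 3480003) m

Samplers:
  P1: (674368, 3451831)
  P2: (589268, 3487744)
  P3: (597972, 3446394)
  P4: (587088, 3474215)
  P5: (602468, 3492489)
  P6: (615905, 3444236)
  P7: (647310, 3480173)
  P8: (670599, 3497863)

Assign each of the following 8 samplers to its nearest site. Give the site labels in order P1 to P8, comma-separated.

B, K, F, K, K, F, S, D

P1 → B (d²=314254340.00)
P2 → K (d²=532773154.00)
P3 → F (d²=908850896.00)
P4 → K (d²=1328373461.00)
P5 → K (d²=271497449.00)
P6 → F (d²=157781693.00)
P7 → S (d²=108959869.00)
P8 → D (d²=156113314.00)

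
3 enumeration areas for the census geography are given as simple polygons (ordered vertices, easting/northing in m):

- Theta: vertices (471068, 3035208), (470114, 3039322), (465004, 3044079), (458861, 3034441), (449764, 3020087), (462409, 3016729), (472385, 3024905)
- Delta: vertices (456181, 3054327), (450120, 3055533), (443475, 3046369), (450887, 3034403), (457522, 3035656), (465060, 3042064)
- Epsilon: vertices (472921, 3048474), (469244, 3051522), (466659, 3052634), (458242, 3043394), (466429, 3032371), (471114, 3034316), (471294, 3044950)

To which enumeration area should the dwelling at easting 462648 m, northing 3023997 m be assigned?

Cast a ray rightward from (462648, 3023997). For each polygon, the edges (by vertex number in listed order) whose endpoints lie on opposite sides of northing = 3023997, where each meets that height, and whether that is right or left of the point:
Theta: 4–5 at easting≈452242.0 (left), 6–7 at easting≈471277.1 (right) → 1 crossing.
Delta: no edge straddles that height → 0 crossings.
Epsilon: no edge straddles that height → 0 crossings.
Only Theta has an odd count, so the point is inside Theta.

Theta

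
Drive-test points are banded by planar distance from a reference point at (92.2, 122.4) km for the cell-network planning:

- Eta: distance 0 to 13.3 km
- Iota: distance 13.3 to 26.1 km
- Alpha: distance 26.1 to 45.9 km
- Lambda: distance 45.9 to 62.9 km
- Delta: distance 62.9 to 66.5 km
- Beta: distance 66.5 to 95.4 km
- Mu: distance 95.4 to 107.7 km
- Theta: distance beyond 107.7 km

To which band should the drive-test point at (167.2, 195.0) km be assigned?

Mu

Distance = √((167.2−92.2)² + (195.0−122.4)²) = √(5625.000 + 5270.760) = 104.383 km.
95.4 ≤ 104.383 < 107.7 → Mu.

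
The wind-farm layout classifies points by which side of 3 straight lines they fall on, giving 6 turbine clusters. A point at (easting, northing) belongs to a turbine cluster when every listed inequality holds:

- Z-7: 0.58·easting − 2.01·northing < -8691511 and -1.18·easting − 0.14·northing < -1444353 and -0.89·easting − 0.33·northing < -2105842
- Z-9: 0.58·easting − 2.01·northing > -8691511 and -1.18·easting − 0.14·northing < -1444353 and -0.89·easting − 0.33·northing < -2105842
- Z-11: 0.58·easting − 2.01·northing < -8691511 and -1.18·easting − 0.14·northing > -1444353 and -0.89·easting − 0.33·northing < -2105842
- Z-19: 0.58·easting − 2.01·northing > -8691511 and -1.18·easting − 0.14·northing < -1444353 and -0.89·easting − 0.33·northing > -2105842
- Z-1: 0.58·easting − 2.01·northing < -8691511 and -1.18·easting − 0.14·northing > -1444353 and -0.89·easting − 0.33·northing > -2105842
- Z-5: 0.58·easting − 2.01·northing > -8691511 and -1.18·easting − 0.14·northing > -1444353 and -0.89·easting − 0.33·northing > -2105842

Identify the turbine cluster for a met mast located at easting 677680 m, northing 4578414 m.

Z-11

0.58·677680 − 2.01·4578414 = -8809557.740, which is < -8691511
-1.18·677680 − 0.14·4578414 = -1440640.360, which is > -1444353
-0.89·677680 − 0.33·4578414 = -2114011.820, which is < -2105842
This sign pattern matches Z-11.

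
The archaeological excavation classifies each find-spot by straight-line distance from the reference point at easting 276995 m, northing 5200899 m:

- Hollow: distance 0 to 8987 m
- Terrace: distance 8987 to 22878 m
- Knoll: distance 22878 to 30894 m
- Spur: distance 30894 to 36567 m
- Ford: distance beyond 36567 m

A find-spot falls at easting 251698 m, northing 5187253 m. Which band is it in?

Distance = √((251698−276995)² + (5187253−5200899)²) = √(639938209.000 + 186213316.000) = 28742.852 m.
22878 ≤ 28742.852 < 30894 → Knoll.

Knoll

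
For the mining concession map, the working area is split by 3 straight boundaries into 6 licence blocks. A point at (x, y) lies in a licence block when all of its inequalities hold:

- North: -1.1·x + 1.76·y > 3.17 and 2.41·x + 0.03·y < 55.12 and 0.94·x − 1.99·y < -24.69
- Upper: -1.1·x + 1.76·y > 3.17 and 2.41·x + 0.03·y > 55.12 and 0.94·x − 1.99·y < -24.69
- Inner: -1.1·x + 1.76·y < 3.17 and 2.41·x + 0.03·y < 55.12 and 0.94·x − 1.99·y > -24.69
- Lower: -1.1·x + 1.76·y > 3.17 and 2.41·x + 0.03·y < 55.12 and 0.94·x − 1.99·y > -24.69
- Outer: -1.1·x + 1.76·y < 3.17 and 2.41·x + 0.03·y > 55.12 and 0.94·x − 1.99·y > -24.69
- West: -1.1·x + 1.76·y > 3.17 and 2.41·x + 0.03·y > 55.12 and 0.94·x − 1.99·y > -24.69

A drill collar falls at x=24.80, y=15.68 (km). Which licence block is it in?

-1.1·24.80 + 1.76·15.68 = 0.317, which is < 3.17
2.41·24.80 + 0.03·15.68 = 60.238, which is > 55.12
0.94·24.80 − 1.99·15.68 = -7.891, which is > -24.69
This sign pattern matches Outer.

Outer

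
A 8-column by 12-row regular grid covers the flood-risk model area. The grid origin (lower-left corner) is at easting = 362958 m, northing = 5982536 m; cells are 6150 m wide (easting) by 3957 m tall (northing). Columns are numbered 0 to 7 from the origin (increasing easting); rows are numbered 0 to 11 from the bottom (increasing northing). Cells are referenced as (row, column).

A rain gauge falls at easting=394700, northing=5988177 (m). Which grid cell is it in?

(1, 5)

Column index: ⌊(394700 − 362958) / 6150⌋ = ⌊5.161⌋ = 5
Row offset from origin: ⌊(5988177 − 5982536) / 3957⌋ = ⌊1.426⌋ = 1 → row 1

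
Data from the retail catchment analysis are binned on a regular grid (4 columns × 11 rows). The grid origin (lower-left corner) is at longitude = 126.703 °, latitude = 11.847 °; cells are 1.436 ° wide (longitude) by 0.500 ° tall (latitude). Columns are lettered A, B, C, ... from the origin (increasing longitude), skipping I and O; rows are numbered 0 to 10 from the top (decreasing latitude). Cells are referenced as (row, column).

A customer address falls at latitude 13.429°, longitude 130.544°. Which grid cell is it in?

(7, C)

Column index: ⌊(130.544 − 126.703) / 1.436⌋ = ⌊2.675⌋ = 2 → column C
Row offset from origin: ⌊(13.429 − 11.847) / 0.500⌋ = ⌊3.164⌋ = 3 → row 7 (counted from top)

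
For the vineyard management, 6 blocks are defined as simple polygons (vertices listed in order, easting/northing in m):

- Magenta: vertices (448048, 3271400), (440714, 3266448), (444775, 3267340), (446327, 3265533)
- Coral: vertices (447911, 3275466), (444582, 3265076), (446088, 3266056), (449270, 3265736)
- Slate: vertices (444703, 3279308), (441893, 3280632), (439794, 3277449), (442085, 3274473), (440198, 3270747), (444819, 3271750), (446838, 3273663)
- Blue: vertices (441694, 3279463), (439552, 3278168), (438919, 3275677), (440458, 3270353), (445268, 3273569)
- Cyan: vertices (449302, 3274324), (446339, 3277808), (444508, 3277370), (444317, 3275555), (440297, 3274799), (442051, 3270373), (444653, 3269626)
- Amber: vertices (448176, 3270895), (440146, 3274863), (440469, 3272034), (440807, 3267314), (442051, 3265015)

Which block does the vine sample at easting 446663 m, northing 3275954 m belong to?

Cast a ray rightward from (446663, 3275954). For each polygon, the edges (by vertex number in listed order) whose endpoints lie on opposite sides of northing = 3275954, where each meets that height, and whether that is right or left of the point:
Magenta: no edge straddles that height → 0 crossings.
Coral: no edge straddles that height → 0 crossings.
Slate: 3–4 at easting≈440944.9 (left), 7–1 at easting≈445971.5 (left) → 0 crossings.
Blue: 2–3 at easting≈438989.4 (left), 5–1 at easting≈443821.8 (left) → 0 crossings.
Cyan: 1–2 at easting≈447915.8 (right), 3–4 at easting≈444359.0 (left) → 1 crossing.
Amber: no edge straddles that height → 0 crossings.
Only Cyan has an odd count, so the point is inside Cyan.

Cyan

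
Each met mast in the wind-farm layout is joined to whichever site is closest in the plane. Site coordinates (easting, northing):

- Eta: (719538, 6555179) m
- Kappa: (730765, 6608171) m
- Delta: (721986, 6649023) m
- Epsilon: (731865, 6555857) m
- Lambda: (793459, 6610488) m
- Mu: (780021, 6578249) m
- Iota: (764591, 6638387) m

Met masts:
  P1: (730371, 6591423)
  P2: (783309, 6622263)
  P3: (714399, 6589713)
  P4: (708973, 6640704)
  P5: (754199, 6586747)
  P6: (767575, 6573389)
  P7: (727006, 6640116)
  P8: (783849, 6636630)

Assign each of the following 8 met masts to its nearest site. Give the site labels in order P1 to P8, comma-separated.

P1 → Kappa (d²=280650740.00)
P2 → Lambda (d²=241673125.00)
P3 → Kappa (d²=608543720.00)
P4 → Delta (d²=238543930.00)
P5 → Mu (d²=738991688.00)
P6 → Mu (d²=178522516.00)
P7 → Delta (d²=104535049.00)
P8 → Iota (d²=373957613.00)

Kappa, Lambda, Kappa, Delta, Mu, Mu, Delta, Iota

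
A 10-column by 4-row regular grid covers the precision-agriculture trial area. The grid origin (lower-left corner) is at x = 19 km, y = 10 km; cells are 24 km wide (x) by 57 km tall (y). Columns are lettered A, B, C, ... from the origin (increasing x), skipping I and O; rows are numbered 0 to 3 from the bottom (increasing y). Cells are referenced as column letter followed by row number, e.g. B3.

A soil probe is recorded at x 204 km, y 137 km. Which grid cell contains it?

H2

Column index: ⌊(204 − 19) / 24⌋ = ⌊7.708⌋ = 7 → column H
Row offset from origin: ⌊(137 − 10) / 57⌋ = ⌊2.228⌋ = 2 → row 2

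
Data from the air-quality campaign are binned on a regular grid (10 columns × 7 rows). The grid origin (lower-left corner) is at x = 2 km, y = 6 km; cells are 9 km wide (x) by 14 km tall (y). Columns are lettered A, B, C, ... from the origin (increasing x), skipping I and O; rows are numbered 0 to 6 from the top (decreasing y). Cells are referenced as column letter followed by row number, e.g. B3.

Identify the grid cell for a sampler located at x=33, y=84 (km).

D1

Column index: ⌊(33 − 2) / 9⌋ = ⌊3.444⌋ = 3 → column D
Row offset from origin: ⌊(84 − 6) / 14⌋ = ⌊5.571⌋ = 5 → row 1 (counted from top)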